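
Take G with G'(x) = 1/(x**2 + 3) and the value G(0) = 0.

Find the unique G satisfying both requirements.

G(x) = sqrt(3)*atan(sqrt(3)*x/3)/3

Since d/dx undoes antidifferentiation here, G(x) must give back the stated G'(x).
A general antiderivative is sqrt(3)*atan(sqrt(3)*x/3)/3 + C.
The condition gives C = 0 - (0) = 0.
So G(x) = sqrt(3)*atan(sqrt(3)*x/3)/3.
Check: d/dx[sqrt(3)*atan(sqrt(3)*x/3)/3] = 1/(x**2 + 3) = G'(x).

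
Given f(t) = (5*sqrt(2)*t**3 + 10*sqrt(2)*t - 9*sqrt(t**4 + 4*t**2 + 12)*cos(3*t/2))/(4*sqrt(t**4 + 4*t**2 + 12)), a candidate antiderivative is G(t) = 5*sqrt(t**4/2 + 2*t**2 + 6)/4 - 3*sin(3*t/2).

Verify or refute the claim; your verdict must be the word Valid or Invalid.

d/dt[G] = (5*sqrt(2)*t**3 + 10*sqrt(2)*t - 18*sqrt(t**4 + 4*t**2 + 12)*cos(3*t/2))/(4*sqrt(t**4 + 4*t**2 + 12))
d/dt[G] - f(t) = -9*cos(3*t/2)/4 != 0.

Invalid: d/dt[G] - f = -9*cos(3*t/2)/4, which is not 0.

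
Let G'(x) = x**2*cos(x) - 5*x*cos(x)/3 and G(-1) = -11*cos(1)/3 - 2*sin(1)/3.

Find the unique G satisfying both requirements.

G(x) = x**2*sin(x) - 5*x*sin(x)/3 + 2*x*cos(x) - 2*sin(x) - 5*cos(x)/3

Integrate term by term and add the pieces.
A general antiderivative is x**2*sin(x) - 5*x*sin(x)/3 + 2*x*cos(x) - 2*sin(x) - 5*cos(x)/3 + C.
The condition gives C = -11*cos(1)/3 - 2*sin(1)/3 - (-11*cos(1)/3 - 2*sin(1)/3) = 0.
So G(x) = x**2*sin(x) - 5*x*sin(x)/3 + 2*x*cos(x) - 2*sin(x) - 5*cos(x)/3.
Check: d/dx[x**2*sin(x) - 5*x*sin(x)/3 + 2*x*cos(x) - 2*sin(x) - 5*cos(x)/3] = x**2*cos(x) - 5*x*cos(x)/3 = G'(x).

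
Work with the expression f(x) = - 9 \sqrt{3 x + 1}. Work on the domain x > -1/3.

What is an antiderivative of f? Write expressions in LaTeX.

An antiderivative is F(x) = - 6 x \sqrt{3 x + 1} - 2 \sqrt{3 x + 1}.

Differentiate the proposed F(x) back; it has to land on f(x) exactly.
Check: d/dx[- 6 x \sqrt{3 x + 1} - 2 \sqrt{3 x + 1}] = \frac{- 27 x - 9}{\sqrt{3 x + 1}}, which equals f(x).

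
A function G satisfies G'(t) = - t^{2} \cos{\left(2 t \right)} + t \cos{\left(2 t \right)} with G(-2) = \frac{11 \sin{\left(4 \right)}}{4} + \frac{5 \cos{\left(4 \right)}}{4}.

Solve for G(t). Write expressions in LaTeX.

G(t) = \frac{- 2 t^{2} \sin{\left(2 t \right)} + 2 t \sin{\left(2 t \right)} - 2 t \cos{\left(2 t \right)} + \sin{\left(2 t \right)} + \cos{\left(2 t \right)}}{4}

The integrand splits into summands that can be handled one at a time.
A general antiderivative is - \frac{t^{2} \sin{\left(2 t \right)}}{2} + \frac{t \sin{\left(2 t \right)}}{2} - \frac{t \cos{\left(2 t \right)}}{2} + \frac{\sin{\left(2 t \right)}}{4} + \frac{\cos{\left(2 t \right)}}{4} + C.
The condition gives C = \frac{11 \sin{\left(4 \right)}}{4} + \frac{5 \cos{\left(4 \right)}}{4} - (\frac{11 \sin{\left(4 \right)}}{4} + \frac{5 \cos{\left(4 \right)}}{4}) = 0.
So G(t) = \frac{- 2 t^{2} \sin{\left(2 t \right)} + 2 t \sin{\left(2 t \right)} - 2 t \cos{\left(2 t \right)} + \sin{\left(2 t \right)} + \cos{\left(2 t \right)}}{4}.
Check: d/dt[\frac{- 2 t^{2} \sin{\left(2 t \right)} + 2 t \sin{\left(2 t \right)} - 2 t \cos{\left(2 t \right)} + \sin{\left(2 t \right)} + \cos{\left(2 t \right)}}{4}] = - t^{2} \cos{\left(2 t \right)} + t \cos{\left(2 t \right)} = G'(t).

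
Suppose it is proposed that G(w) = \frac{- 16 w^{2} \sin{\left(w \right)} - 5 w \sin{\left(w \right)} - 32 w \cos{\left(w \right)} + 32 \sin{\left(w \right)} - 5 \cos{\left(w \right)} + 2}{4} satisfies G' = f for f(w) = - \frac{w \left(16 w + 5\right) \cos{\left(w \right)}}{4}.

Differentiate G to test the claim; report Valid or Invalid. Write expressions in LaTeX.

Valid: G'(w) = f(w).

d/dw[G] = - 4 w^{2} \cos{\left(w \right)} - \frac{5 w \cos{\left(w \right)}}{4}
This equals f(w) exactly, so the claim holds.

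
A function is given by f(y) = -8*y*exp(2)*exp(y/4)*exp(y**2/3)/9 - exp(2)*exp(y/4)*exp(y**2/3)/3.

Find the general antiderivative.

f matches the chain-rule pattern g'(h)*h' with inner function h(y) = y**2/3 + y/4 + 2; substituting u = h(y) collapses the integral.
Check: d/dy[-4*exp(2)*exp(y/4)*exp(y**2/3)/3] = -8*y*exp(2)*exp(y/4)*exp(y**2/3)/9 - exp(2)*exp(y/4)*exp(y**2/3)/3 = f(y).

F(y) = -4*exp(2)*exp(y/4)*exp(y**2/3)/3 + C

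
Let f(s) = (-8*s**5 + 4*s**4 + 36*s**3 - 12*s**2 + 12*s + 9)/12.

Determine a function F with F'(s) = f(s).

Recover f(s) by differentiating a candidate F(s); any mismatch rules it out.
Check: d/ds[s*(-20*s**5 + 12*s**4 + 135*s**3 - 60*s**2 + 90*s + 135)/180] = -2*s**5/3 + s**4/3 + 3*s**3 - s**2 + s + 3/4, which equals f(s).

An antiderivative is F(s) = s*(-20*s**5 + 12*s**4 + 135*s**3 - 60*s**2 + 90*s + 135)/180.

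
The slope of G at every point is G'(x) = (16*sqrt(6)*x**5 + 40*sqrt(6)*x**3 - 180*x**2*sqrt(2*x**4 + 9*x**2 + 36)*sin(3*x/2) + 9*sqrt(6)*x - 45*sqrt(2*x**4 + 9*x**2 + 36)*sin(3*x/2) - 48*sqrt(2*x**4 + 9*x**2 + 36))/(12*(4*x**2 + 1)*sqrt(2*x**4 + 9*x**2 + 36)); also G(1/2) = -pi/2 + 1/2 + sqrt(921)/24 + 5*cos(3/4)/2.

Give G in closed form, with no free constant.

Any candidate G(x) must reproduce the stated G'(x) exactly.
A general antiderivative is sqrt(x**4/3 + 3*x**2/2 + 6)/2 + 5*cos(3*x/2)/2 - 2*atan(2*x) + C.
The condition gives C = -pi/2 + 1/2 + sqrt(921)/24 + 5*cos(3/4)/2 - (-pi/2 + sqrt(921)/24 + 5*cos(3/4)/2) = 1/2.
So G(x) = sqrt(x**4/3 + 3*x**2/2 + 6)/2 + 5*cos(3*x/2)/2 - 2*atan(2*x) + 1/2.
Check: d/dx[sqrt(x**4/3 + 3*x**2/2 + 6)/2 + 5*cos(3*x/2)/2 - 2*atan(2*x) + 1/2] = (16*sqrt(6)*x**5 + 40*sqrt(6)*x**3 - 180*x**2*sqrt(2*x**4 + 9*x**2 + 36)*sin(3*x/2) + 9*sqrt(6)*x - 45*sqrt(2*x**4 + 9*x**2 + 36)*sin(3*x/2) - 48*sqrt(2*x**4 + 9*x**2 + 36))/(48*x**2*sqrt(2*x**4 + 9*x**2 + 36) + 12*sqrt(2*x**4 + 9*x**2 + 36)), which equals G'(x).

G(x) = sqrt(x**4/3 + 3*x**2/2 + 6)/2 + 5*cos(3*x/2)/2 - 2*atan(2*x) + 1/2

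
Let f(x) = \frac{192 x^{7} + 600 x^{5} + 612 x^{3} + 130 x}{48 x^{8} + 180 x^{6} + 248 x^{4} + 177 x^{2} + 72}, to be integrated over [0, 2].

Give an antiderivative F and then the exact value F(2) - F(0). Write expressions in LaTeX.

A candidate is checked by its d/dx: the result must match f(x).
F(x) = \log{\left(2 x^{4} + \frac{3 x^{2}}{2} + \frac{4}{3} \right)} + \frac{1}{2 x^{2} + 3} is an antiderivative of f.
Check: d/dx[\log{\left(2 x^{4} + \frac{3 x^{2}}{2} + \frac{4}{3} \right)} + \frac{1}{2 x^{2} + 3}] = \frac{192 x^{7} + 600 x^{5} + 612 x^{3} + 130 x}{48 x^{8} + 180 x^{6} + 248 x^{4} + 177 x^{2} + 72} = f(x).
F(2) = \frac{1}{11} + \log{\left(\frac{118}{3} \right)}; F(0) = \log{\left(\frac{4}{3} \right)} + \frac{1}{3}.
Integral = F(2) - F(0) = - \log{\left(\frac{4}{3} \right)} - \frac{8}{33} + \log{\left(\frac{118}{3} \right)}.

Antiderivative: F(x) = \log{\left(2 x^{4} + \frac{3 x^{2}}{2} + \frac{4}{3} \right)} + \frac{1}{2 x^{2} + 3}; value = - \log{\left(\frac{4}{3} \right)} - \frac{8}{33} + \log{\left(\frac{118}{3} \right)}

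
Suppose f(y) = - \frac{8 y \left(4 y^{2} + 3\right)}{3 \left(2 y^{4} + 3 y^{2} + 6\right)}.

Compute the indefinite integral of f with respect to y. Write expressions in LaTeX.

F(y) = - \frac{4 \log{\left(\frac{2 y^{4}}{3} + y^{2} + 2 \right)}}{3} + C

f matches the chain-rule pattern g'(h)*h' with inner function h(y) = \frac{2 y^{4}}{3} + y^{2} + 2; substituting u = h(y) collapses the integral.
Check: d/dy[- \frac{4 \log{\left(\frac{2 y^{4}}{3} + y^{2} + 2 \right)}}{3}] = \frac{- 32 y^{3} - 24 y}{6 y^{4} + 9 y^{2} + 18}, which equals f(y).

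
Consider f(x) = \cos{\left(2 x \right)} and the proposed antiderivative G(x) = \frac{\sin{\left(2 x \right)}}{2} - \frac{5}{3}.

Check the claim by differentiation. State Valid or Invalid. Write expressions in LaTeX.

d/dx[G] = \cos{\left(2 x \right)}
This equals f(x) exactly, so the claim holds.

Valid - differentiating G returns exactly f.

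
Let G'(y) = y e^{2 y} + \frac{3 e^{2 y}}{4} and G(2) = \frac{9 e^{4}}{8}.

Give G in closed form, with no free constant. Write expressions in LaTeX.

G(y) = \frac{y e^{2 y}}{2} + \frac{e^{2 y}}{8}

G'(y) has the shape u'v + uv' for u = \frac{y}{2} + \frac{1}{8} and v = e^{2 y} — it is the derivative of the product u*v.
A general antiderivative is \frac{\left(4 y + 1\right) e^{2 y}}{8} + C.
The condition gives C = \frac{9 e^{4}}{8} - (\frac{9 e^{4}}{8}) = 0.
So G(y) = \frac{y e^{2 y}}{2} + \frac{e^{2 y}}{8}.
Check: d/dy[\frac{y e^{2 y}}{2} + \frac{e^{2 y}}{8}] = y e^{2 y} + \frac{3 e^{2 y}}{4} = G'(y).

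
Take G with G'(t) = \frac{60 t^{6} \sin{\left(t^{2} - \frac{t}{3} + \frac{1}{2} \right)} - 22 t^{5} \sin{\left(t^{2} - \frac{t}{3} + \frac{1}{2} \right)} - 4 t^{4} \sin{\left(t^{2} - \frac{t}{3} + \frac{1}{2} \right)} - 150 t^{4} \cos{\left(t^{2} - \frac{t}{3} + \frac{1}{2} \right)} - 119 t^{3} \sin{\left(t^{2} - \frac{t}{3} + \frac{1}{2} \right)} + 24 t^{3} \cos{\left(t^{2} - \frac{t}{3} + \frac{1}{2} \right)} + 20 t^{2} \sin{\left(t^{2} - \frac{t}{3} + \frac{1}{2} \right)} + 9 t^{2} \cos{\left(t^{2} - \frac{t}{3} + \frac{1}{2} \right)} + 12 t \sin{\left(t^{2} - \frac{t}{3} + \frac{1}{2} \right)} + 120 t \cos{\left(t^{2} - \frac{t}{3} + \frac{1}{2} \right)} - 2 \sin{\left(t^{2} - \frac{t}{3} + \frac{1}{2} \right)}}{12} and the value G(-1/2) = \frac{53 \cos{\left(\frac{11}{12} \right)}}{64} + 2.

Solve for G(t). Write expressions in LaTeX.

G(t) = - \frac{5 t^{5} \cos{\left(t^{2} - \frac{t}{3} + \frac{1}{2} \right)}}{2} + \frac{t^{4} \cos{\left(t^{2} - \frac{t}{3} + \frac{1}{2} \right)}}{2} + \frac{t^{3} \cos{\left(t^{2} - \frac{t}{3} + \frac{1}{2} \right)}}{4} + 5 t^{2} \cos{\left(t^{2} - \frac{t}{3} + \frac{1}{2} \right)} - \frac{\cos{\left(t^{2} - \frac{t}{3} + \frac{1}{2} \right)}}{2} + 2

G'(t) has the shape u'v + uv' for u = - \frac{5 t^{5}}{2} + \frac{t^{4}}{2} + \frac{t^{3}}{4} + 5 t^{2} - \frac{1}{2} and v = \cos{\left(t^{2} - \frac{t}{3} + \frac{1}{2} \right)} — it is the derivative of the product u*v.
A general antiderivative is \left(- \frac{5 t^{5}}{2} + \frac{t^{4}}{2} + \frac{t^{3}}{4} + 5 t^{2} - \frac{1}{2}\right) \cos{\left(t^{2} - \frac{t}{3} + \frac{1}{2} \right)} + C.
The condition gives C = \frac{53 \cos{\left(\frac{11}{12} \right)}}{64} + 2 - (\frac{53 \cos{\left(\frac{11}{12} \right)}}{64}) = 2.
So G(t) = - \frac{5 t^{5} \cos{\left(t^{2} - \frac{t}{3} + \frac{1}{2} \right)}}{2} + \frac{t^{4} \cos{\left(t^{2} - \frac{t}{3} + \frac{1}{2} \right)}}{2} + \frac{t^{3} \cos{\left(t^{2} - \frac{t}{3} + \frac{1}{2} \right)}}{4} + 5 t^{2} \cos{\left(t^{2} - \frac{t}{3} + \frac{1}{2} \right)} - \frac{\cos{\left(t^{2} - \frac{t}{3} + \frac{1}{2} \right)}}{2} + 2.
Check: d/dt[- \frac{5 t^{5} \cos{\left(t^{2} - \frac{t}{3} + \frac{1}{2} \right)}}{2} + \frac{t^{4} \cos{\left(t^{2} - \frac{t}{3} + \frac{1}{2} \right)}}{2} + \frac{t^{3} \cos{\left(t^{2} - \frac{t}{3} + \frac{1}{2} \right)}}{4} + 5 t^{2} \cos{\left(t^{2} - \frac{t}{3} + \frac{1}{2} \right)} - \frac{\cos{\left(t^{2} - \frac{t}{3} + \frac{1}{2} \right)}}{2} + 2] = 5 t^{6} \sin{\left(t^{2} - \frac{t}{3} + \frac{1}{2} \right)} - \frac{11 t^{5} \sin{\left(t^{2} - \frac{t}{3} + \frac{1}{2} \right)}}{6} - \frac{t^{4} \sin{\left(t^{2} - \frac{t}{3} + \frac{1}{2} \right)}}{3} - \frac{25 t^{4} \cos{\left(t^{2} - \frac{t}{3} + \frac{1}{2} \right)}}{2} - \frac{119 t^{3} \sin{\left(t^{2} - \frac{t}{3} + \frac{1}{2} \right)}}{12} + 2 t^{3} \cos{\left(t^{2} - \frac{t}{3} + \frac{1}{2} \right)} + \frac{5 t^{2} \sin{\left(t^{2} - \frac{t}{3} + \frac{1}{2} \right)}}{3} + \frac{3 t^{2} \cos{\left(t^{2} - \frac{t}{3} + \frac{1}{2} \right)}}{4} + t \sin{\left(t^{2} - \frac{t}{3} + \frac{1}{2} \right)} + 10 t \cos{\left(t^{2} - \frac{t}{3} + \frac{1}{2} \right)} - \frac{\sin{\left(t^{2} - \frac{t}{3} + \frac{1}{2} \right)}}{6}, which equals G'(t).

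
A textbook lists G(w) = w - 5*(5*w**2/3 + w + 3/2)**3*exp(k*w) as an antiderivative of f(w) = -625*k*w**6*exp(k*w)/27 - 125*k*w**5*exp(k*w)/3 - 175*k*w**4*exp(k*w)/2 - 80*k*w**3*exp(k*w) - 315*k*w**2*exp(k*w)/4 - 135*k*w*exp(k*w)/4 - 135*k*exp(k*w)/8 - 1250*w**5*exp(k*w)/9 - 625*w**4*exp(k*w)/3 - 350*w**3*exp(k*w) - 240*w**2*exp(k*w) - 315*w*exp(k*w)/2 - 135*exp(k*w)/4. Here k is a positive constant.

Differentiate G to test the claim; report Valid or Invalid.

Invalid: d/dw[G] - f = 1, which is not 0.

d/dw[G] = -625*k*w**6*exp(k*w)/27 - 125*k*w**5*exp(k*w)/3 - 175*k*w**4*exp(k*w)/2 - 80*k*w**3*exp(k*w) - 315*k*w**2*exp(k*w)/4 - 135*k*w*exp(k*w)/4 - 135*k*exp(k*w)/8 - 1250*w**5*exp(k*w)/9 - 625*w**4*exp(k*w)/3 - 350*w**3*exp(k*w) - 240*w**2*exp(k*w) - 315*w*exp(k*w)/2 - 135*exp(k*w)/4 + 1
d/dw[G] - f(w) = 1 != 0.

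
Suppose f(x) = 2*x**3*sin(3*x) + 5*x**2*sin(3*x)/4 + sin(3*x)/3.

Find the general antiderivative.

The integrand splits into summands that can be handled one at a time.
Check: d/dx[-2*x**3*cos(3*x)/3 + 2*x**2*sin(3*x)/3 - 5*x**2*cos(3*x)/12 + 5*x*sin(3*x)/18 + 4*x*cos(3*x)/9 - 4*sin(3*x)/27 - cos(3*x)/54] = 2*x**3*sin(3*x) + 5*x**2*sin(3*x)/4 + sin(3*x)/3 = f(x).

F(x) = -2*x**3*cos(3*x)/3 + 2*x**2*sin(3*x)/3 - 5*x**2*cos(3*x)/12 + 5*x*sin(3*x)/18 + 4*x*cos(3*x)/9 - 4*sin(3*x)/27 - cos(3*x)/54 + C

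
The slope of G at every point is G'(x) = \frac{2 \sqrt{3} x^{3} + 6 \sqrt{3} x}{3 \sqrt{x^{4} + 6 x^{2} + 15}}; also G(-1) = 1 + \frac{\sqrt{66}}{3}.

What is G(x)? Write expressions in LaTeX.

G'(x) matches the chain-rule pattern g'(h)*h' with inner function h(x) = \frac{x^{4}}{3} + 2 x^{2} + 5; substituting u = h(x) collapses the integral.
A general antiderivative is \sqrt{\frac{x^{4}}{3} + 2 x^{2} + 5} + C.
The condition gives C = 1 + \frac{\sqrt{66}}{3} - (\frac{\sqrt{66}}{3}) = 1.
So G(x) = \frac{\sqrt{3} \sqrt{x^{4} + 6 x^{2} + 15} + 3}{3}.
Check: d/dx[\frac{\sqrt{3} \sqrt{x^{4} + 6 x^{2} + 15} + 3}{3}] = \frac{2 \sqrt{3} x^{3} + 6 \sqrt{3} x}{3 \sqrt{x^{4} + 6 x^{2} + 15}} = G'(x).

G(x) = \frac{\sqrt{3} \sqrt{x^{4} + 6 x^{2} + 15} + 3}{3}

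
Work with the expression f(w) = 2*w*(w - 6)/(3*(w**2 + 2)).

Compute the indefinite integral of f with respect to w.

F(w) = 2*w/3 - 2*log(w**2 + 2) - 2*sqrt(2)*atan(sqrt(2)*w/2)/3 + C

A candidate is checked by its d/dw: the result must match f(w).
Check: d/dw[2*w/3 - 2*log(w**2 + 2) - 2*sqrt(2)*atan(sqrt(2)*w/2)/3] = (2*w**2 - 12*w)/(3*w**2 + 6), which equals f(w).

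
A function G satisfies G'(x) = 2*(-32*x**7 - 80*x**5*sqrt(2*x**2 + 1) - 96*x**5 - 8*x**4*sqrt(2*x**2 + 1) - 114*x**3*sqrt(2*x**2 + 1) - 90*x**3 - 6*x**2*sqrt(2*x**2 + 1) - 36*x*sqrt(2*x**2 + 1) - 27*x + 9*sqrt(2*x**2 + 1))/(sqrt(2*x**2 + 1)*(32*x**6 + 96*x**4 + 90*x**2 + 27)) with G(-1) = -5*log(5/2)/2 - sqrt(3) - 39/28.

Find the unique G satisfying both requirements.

G(x) = (-16*x**2 + 8*x - 4*sqrt(2*x**2 + 1)*(4*x**2 + 3) - 10*(4*x**2 + 3)*log(x**2 + 3/2) - 15)/(4*(4*x**2 + 3))

Any candidate G(x) must reproduce the stated G'(x) exactly.
A general antiderivative is (2*x - 3/4)/(4*x**2 + 3) - sqrt(2*x**2 + 1) - 5*log(x**2 + 3/2)/2 + C.
The condition gives C = -5*log(5/2)/2 - sqrt(3) - 39/28 - (-5*log(5/2)/2 - sqrt(3) - 11/28) = -1.
So G(x) = (-16*x**2 + 8*x - 4*sqrt(2*x**2 + 1)*(4*x**2 + 3) - 10*(4*x**2 + 3)*log(x**2 + 3/2) - 15)/(4*(4*x**2 + 3)).
Check: d/dx[(-16*x**2 + 8*x - 4*sqrt(2*x**2 + 1)*(4*x**2 + 3) - 10*(4*x**2 + 3)*log(x**2 + 3/2) - 15)/(4*(4*x**2 + 3))] = (-64*x**7 - 160*x**5*sqrt(2*x**2 + 1) - 192*x**5 - 16*x**4*sqrt(2*x**2 + 1) - 228*x**3*sqrt(2*x**2 + 1) - 180*x**3 - 12*x**2*sqrt(2*x**2 + 1) - 72*x*sqrt(2*x**2 + 1) - 54*x + 18*sqrt(2*x**2 + 1))/(32*x**6*sqrt(2*x**2 + 1) + 96*x**4*sqrt(2*x**2 + 1) + 90*x**2*sqrt(2*x**2 + 1) + 27*sqrt(2*x**2 + 1)), which equals G'(x).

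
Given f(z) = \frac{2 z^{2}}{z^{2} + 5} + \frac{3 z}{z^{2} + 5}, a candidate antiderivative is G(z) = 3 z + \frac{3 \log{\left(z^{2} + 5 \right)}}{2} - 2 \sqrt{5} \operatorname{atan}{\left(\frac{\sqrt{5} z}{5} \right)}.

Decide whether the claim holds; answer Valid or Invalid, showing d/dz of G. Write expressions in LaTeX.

d/dz[G] = \frac{3 z^{2} + 3 z + 5}{z^{2} + 5}
d/dz[G] - f(z) = 1 != 0.

Invalid: d/dz[G] - f = 1, which is not 0.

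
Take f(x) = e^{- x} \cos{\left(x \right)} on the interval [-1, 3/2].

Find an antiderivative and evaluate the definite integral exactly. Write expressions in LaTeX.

Whatever form F(x) takes, F'(x) = f(x) is non-negotiable.
F(x) = \frac{e^{- x} \sin{\left(x \right)}}{2} - \frac{e^{- x} \cos{\left(x \right)}}{2} is an antiderivative of f.
Check: d/dx[\frac{e^{- x} \sin{\left(x \right)}}{2} - \frac{e^{- x} \cos{\left(x \right)}}{2}] = e^{- x} \cos{\left(x \right)} = f(x).
F(3/2) = - \frac{\cos{\left(\frac{3}{2} \right)}}{2 e^{\frac{3}{2}}} + \frac{\sin{\left(\frac{3}{2} \right)}}{2 e^{\frac{3}{2}}}; F(-1) = - \frac{e \sin{\left(1 \right)}}{2} - \frac{e \cos{\left(1 \right)}}{2}.
Integral = F(3/2) - F(-1) = - \frac{\cos{\left(\frac{3}{2} \right)}}{2 e^{\frac{3}{2}}} + \frac{\sin{\left(\frac{3}{2} \right)}}{2 e^{\frac{3}{2}}} + \frac{e \cos{\left(1 \right)}}{2} + \frac{e \sin{\left(1 \right)}}{2}.

Antiderivative: F(x) = \frac{e^{- x} \sin{\left(x \right)}}{2} - \frac{e^{- x} \cos{\left(x \right)}}{2}; value = - \frac{\cos{\left(\frac{3}{2} \right)}}{2 e^{\frac{3}{2}}} + \frac{\sin{\left(\frac{3}{2} \right)}}{2 e^{\frac{3}{2}}} + \frac{e \cos{\left(1 \right)}}{2} + \frac{e \sin{\left(1 \right)}}{2}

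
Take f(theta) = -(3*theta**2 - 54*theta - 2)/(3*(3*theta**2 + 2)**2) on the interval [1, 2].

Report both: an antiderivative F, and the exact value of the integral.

Antiderivative: F(theta) = (theta - 9)/(3*(3*theta**2 + 2)); value = 11/30

f has the shape u'v + uv' for u = 1/(3*theta**2 + 2) and v = theta/3 - 3 — it is the derivative of the product u*v.
F(theta) = (theta - 9)/(3*(3*theta**2 + 2)) is an antiderivative of f.
Check: d/dtheta[(theta - 9)/(3*(3*theta**2 + 2))] = (-3*theta**2 + 54*theta + 2)/(27*theta**4 + 36*theta**2 + 12), which equals f(theta).
F(2) = -1/6; F(1) = -8/15.
Integral = F(2) - F(1) = 11/30.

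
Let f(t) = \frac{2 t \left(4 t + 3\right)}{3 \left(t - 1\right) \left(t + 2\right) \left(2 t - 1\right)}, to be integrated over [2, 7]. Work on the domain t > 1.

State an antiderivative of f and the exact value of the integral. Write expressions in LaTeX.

The denominator factors as 3 \left(t - 1\right) \left(t + 2\right) \left(2 t - 1\right); partial fractions split f into directly integrable pieces: - \frac{4}{3 \left(2 t - 1\right)} + \frac{4}{9 \left(t + 2\right)} + \frac{14}{9 \left(t - 1\right)}.
F(t) = \frac{2 \left(7 \log{\left(t - 1 \right)} - 3 \log{\left(t - \frac{1}{2} \right)} + 2 \log{\left(t + 2 \right)}\right)}{9} is an antiderivative of f.
Check: d/dt[\frac{2 \left(7 \log{\left(t - 1 \right)} - 3 \log{\left(t - \frac{1}{2} \right)} + 2 \log{\left(t + 2 \right)}\right)}{9}] = \frac{8 t^{2} + 6 t}{6 t^{3} + 3 t^{2} - 15 t + 6}, which equals f(t).
F(7) = - \frac{2 \log{\left(\frac{13}{2} \right)}}{3} + \frac{4 \log{\left(9 \right)}}{9} + \frac{14 \log{\left(6 \right)}}{9}; F(2) = - \frac{2 \log{\left(\frac{3}{2} \right)}}{3} + \frac{4 \log{\left(4 \right)}}{9}.
Integral = F(7) - F(2) = - \frac{2 \log{\left(\frac{13}{2} \right)}}{3} - \frac{4 \log{\left(4 \right)}}{9} + \frac{2 \log{\left(\frac{3}{2} \right)}}{3} + \frac{4 \log{\left(9 \right)}}{9} + \frac{14 \log{\left(6 \right)}}{9}.

Antiderivative: F(t) = \frac{2 \left(7 \log{\left(t - 1 \right)} - 3 \log{\left(t - \frac{1}{2} \right)} + 2 \log{\left(t + 2 \right)}\right)}{9}; value = - \frac{2 \log{\left(\frac{13}{2} \right)}}{3} - \frac{4 \log{\left(4 \right)}}{9} + \frac{2 \log{\left(\frac{3}{2} \right)}}{3} + \frac{4 \log{\left(9 \right)}}{9} + \frac{14 \log{\left(6 \right)}}{9}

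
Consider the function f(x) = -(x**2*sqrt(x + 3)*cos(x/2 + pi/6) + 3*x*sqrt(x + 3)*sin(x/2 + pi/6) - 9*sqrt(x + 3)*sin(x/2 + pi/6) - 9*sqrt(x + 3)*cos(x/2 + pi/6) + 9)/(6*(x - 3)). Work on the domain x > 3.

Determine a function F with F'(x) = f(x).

An antiderivative is F(x) = -(2*x*sqrt(x + 3)*sin(x/2 + pi/6) + 6*sqrt(x + 3)*sin(x/2 + pi/6) + 9*log(x - 3))/6.

Whatever form F(x) takes, F'(x) = f(x) is non-negotiable.
Check: d/dx[-(2*x*sqrt(x + 3)*sin(x/2 + pi/6) + 6*sqrt(x + 3)*sin(x/2 + pi/6) + 9*log(x - 3))/6] = (-x**3*cos(x/2 + pi/6) - 3*x**2*sin(x/2 + pi/6) - 3*x**2*cos(x/2 + pi/6) + 9*x*cos(x/2 + pi/6) - 9*sqrt(x + 3) + 27*sin(x/2 + pi/6) + 27*cos(x/2 + pi/6))/(6*x*sqrt(x + 3) - 18*sqrt(x + 3)), which equals f(x).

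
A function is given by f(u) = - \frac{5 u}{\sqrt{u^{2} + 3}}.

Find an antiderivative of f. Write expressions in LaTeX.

The substitution w = u^{2} + 3 works: f is exactly (dF/dw)*(dw/du) for that inner function.
Check: d/du[- 5 \sqrt{u^{2} + 3}] = - \frac{5 u}{\sqrt{u^{2} + 3}} = f(u).

An antiderivative is F(u) = - 5 \sqrt{u^{2} + 3}.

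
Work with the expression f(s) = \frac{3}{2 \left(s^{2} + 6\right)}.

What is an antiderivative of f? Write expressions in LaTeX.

An antiderivative F(s) passes only if d/ds[F] lands on f(s) exactly.
Check: d/ds[\frac{\sqrt{6} \operatorname{atan}{\left(\frac{\sqrt{6} s}{6} \right)}}{4}] = \frac{3}{2 s^{2} + 12}, which equals f(s).

An antiderivative is F(s) = \frac{\sqrt{6} \operatorname{atan}{\left(\frac{\sqrt{6} s}{6} \right)}}{4}.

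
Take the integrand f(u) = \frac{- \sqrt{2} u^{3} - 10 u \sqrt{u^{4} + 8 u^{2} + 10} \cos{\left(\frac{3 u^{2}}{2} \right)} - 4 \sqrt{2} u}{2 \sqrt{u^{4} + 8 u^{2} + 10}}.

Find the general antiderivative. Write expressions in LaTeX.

F(u) = - \frac{\sqrt{\frac{u^{4}}{2} + 4 u^{2} + 5}}{2} - \frac{5 \sin{\left(\frac{3 u^{2}}{2} \right)}}{3} + C

Whatever form F(u) takes, F'(u) = f(u) is non-negotiable.
Check: d/du[- \frac{\sqrt{\frac{u^{4}}{2} + 4 u^{2} + 5}}{2} - \frac{5 \sin{\left(\frac{3 u^{2}}{2} \right)}}{3}] = \frac{- \sqrt{2} u^{3} - 10 u \sqrt{u^{4} + 8 u^{2} + 10} \cos{\left(\frac{3 u^{2}}{2} \right)} - 4 \sqrt{2} u}{2 \sqrt{u^{4} + 8 u^{2} + 10}} = f(u).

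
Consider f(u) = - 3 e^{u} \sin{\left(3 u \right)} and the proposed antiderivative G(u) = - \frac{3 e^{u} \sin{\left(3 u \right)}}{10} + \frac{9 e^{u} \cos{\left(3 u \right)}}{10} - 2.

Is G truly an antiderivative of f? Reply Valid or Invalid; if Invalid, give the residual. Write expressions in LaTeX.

d/du[G] = - 3 e^{u} \sin{\left(3 u \right)}
This equals f(u) exactly, so the claim holds.

Valid - the claim checks out under differentiation.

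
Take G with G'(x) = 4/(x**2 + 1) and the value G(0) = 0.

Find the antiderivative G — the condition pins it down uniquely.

Differentiate the proposed G(x) back; it has to land on the given G'(x).
A general antiderivative is 4*atan(x) + C.
The condition gives C = 0 - (0) = 0.
So G(x) = 4*atan(x).
Check: d/dx[4*atan(x)] = 4/(x**2 + 1) = G'(x).

G(x) = 4*atan(x)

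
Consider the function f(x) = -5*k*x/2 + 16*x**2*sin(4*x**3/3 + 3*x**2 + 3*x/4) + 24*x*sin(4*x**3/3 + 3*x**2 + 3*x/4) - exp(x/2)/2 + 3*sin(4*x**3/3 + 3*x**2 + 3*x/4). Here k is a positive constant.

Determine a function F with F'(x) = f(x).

An antiderivative is F(x) = -5*k*x**2/4 - exp(x/2) - 4*cos(4*x**3/3 + 3*x**2 + 3*x/4).

The integrand splits into summands that can be handled one at a time.
Check: d/dx[-5*k*x**2/4 - exp(x/2) - 4*cos(4*x**3/3 + 3*x**2 + 3*x/4)] = -5*k*x/2 + 16*x**2*sin(4*x**3/3 + 3*x**2 + 3*x/4) + 24*x*sin(4*x**3/3 + 3*x**2 + 3*x/4) - exp(x/2)/2 + 3*sin(4*x**3/3 + 3*x**2 + 3*x/4) = f(x).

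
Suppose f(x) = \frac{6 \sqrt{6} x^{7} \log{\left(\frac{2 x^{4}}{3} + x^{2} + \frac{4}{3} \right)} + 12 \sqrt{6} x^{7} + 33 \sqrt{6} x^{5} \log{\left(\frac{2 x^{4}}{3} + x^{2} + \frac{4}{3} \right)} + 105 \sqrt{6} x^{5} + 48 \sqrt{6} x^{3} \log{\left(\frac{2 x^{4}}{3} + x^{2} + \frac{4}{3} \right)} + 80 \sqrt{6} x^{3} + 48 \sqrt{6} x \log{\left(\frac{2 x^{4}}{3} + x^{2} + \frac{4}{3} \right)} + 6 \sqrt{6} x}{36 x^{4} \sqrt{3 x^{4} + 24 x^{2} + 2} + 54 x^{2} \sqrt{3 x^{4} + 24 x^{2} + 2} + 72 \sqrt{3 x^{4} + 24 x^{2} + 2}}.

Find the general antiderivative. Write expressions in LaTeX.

f has the shape u'v + uv' for u = \frac{\sqrt{\frac{x^{4}}{2} + 4 x^{2} + \frac{1}{3}}}{6} and v = \log{\left(\frac{2 x^{4}}{3} + x^{2} + \frac{4}{3} \right)} — it is the derivative of the product u*v.
Check: d/dx[\frac{\sqrt{\frac{x^{4}}{2} + 4 x^{2} + \frac{1}{3}} \log{\left(\frac{2 x^{4}}{3} + x^{2} + \frac{4}{3} \right)}}{6}] = \frac{6 x^{7} \log{\left(\frac{2 x^{4}}{3} + x^{2} + \frac{4}{3} \right)} + 12 x^{7} + 33 x^{5} \log{\left(\frac{2 x^{4}}{3} + x^{2} + \frac{4}{3} \right)} + 105 x^{5} + 48 x^{3} \log{\left(\frac{2 x^{4}}{3} + x^{2} + \frac{4}{3} \right)} + 80 x^{3} + 48 x \log{\left(\frac{2 x^{4}}{3} + x^{2} + \frac{4}{3} \right)} + 6 x}{6 \sqrt{6} x^{4} \sqrt{3 x^{4} + 24 x^{2} + 2} + 9 \sqrt{6} x^{2} \sqrt{3 x^{4} + 24 x^{2} + 2} + 12 \sqrt{6} \sqrt{3 x^{4} + 24 x^{2} + 2}}, which equals f(x).

F(x) = \frac{\sqrt{\frac{x^{4}}{2} + 4 x^{2} + \frac{1}{3}} \log{\left(\frac{2 x^{4}}{3} + x^{2} + \frac{4}{3} \right)}}{6} + C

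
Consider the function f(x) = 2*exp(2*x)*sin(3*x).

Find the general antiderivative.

F(x) = 2*(2*sin(3*x) - 3*cos(3*x))*exp(2*x)/13 + C

Differentiate the proposed F(x) back; it has to land on f(x) exactly.
Check: d/dx[2*(2*sin(3*x) - 3*cos(3*x))*exp(2*x)/13] = 2*exp(2*x)*sin(3*x) = f(x).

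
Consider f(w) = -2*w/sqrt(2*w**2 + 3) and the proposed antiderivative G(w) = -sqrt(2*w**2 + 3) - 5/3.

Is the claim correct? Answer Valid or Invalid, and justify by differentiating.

d/dw[G] = -2*w/sqrt(2*w**2 + 3)
This equals f(w) exactly, so the claim holds.

Valid - the claim checks out under differentiation.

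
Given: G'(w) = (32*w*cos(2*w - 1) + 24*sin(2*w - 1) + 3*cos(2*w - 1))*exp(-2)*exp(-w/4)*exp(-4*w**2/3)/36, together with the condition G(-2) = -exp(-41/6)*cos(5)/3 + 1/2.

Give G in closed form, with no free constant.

Recognize the product-rule pattern: G'(w) = u'v + uv' with u = -cos(2*w - 1)/3, v = exp(-4*w**2/3 - w/4 - 2), so integration by parts undoes it.
A general antiderivative is -exp(-4*w**2/3 - w/4 - 2)*cos(2*w - 1)/3 + C.
The condition gives C = -exp(-41/6)*cos(5)/3 + 1/2 - (-exp(-41/6)*cos(5)/3) = 1/2.
So G(w) = (3*exp(2)*exp(w/4)*exp(4*w**2/3) - 2*cos(2*w - 1))*exp(-2)*exp(-w/4)*exp(-4*w**2/3)/6.
Check: d/dw[(3*exp(2)*exp(w/4)*exp(4*w**2/3) - 2*cos(2*w - 1))*exp(-2)*exp(-w/4)*exp(-4*w**2/3)/6] = (32*w*cos(2*w - 1) + 24*sin(2*w - 1) + 3*cos(2*w - 1))*exp(-2)*exp(-w/4)*exp(-4*w**2/3)/36 = G'(w).

G(w) = (3*exp(2)*exp(w/4)*exp(4*w**2/3) - 2*cos(2*w - 1))*exp(-2)*exp(-w/4)*exp(-4*w**2/3)/6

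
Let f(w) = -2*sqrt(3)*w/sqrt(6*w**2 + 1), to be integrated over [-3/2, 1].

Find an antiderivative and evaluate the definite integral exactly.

The substitution u = 2*w**2 + 1/3 works: f is exactly (dF/du)*(du/dw) for that inner function.
F(w) = -sqrt(2*w**2 + 1/3) is an antiderivative of f.
Check: d/dw[-sqrt(2*w**2 + 1/3)] = -2*sqrt(3)*w/sqrt(6*w**2 + 1) = f(w).
F(1) = -sqrt(21)/3; F(-3/2) = -sqrt(174)/6.
Integral = F(1) - F(-3/2) = -sqrt(21)/3 + sqrt(174)/6.

Antiderivative: F(w) = -sqrt(2*w**2 + 1/3); value = -sqrt(21)/3 + sqrt(174)/6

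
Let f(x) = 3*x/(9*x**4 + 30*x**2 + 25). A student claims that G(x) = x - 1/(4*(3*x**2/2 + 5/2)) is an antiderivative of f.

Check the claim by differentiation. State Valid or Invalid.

Invalid: d/dx[G] - f = 1, which is not 0.

d/dx[G] = (9*x**4 + 30*x**2 + 3*x + 25)/(9*x**4 + 30*x**2 + 25)
d/dx[G] - f(x) = 1 != 0.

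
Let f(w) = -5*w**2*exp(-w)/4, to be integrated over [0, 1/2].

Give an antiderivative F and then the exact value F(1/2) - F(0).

Antiderivative: F(w) = (5*w**2 + 10*w + 10)*exp(-w)/4; value = -5/2 + 65*exp(-1/2)/16

f has the shape u'v + uv' for u = 5*w**2/4 + 5*w/2 + 5/2 and v = exp(-w) — it is the derivative of the product u*v.
F(w) = (5*w**2 + 10*w + 10)*exp(-w)/4 is an antiderivative of f.
Check: d/dw[(5*w**2 + 10*w + 10)*exp(-w)/4] = -5*w**2*exp(-w)/4 = f(w).
F(1/2) = 65*exp(-1/2)/16; F(0) = 5/2.
Integral = F(1/2) - F(0) = -5/2 + 65*exp(-1/2)/16.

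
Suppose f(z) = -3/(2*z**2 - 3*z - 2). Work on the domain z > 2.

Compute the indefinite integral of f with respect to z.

F(z) = 3*(-log(z - 2) + log(z + 1/2))/5 + C

The denominator factors as (z - 2)*(2*z + 1); partial fractions split f into directly integrable pieces: 6/(5*(2*z + 1)) - 3/(5*(z - 2)).
Check: d/dz[3*(-log(z - 2) + log(z + 1/2))/5] = -3/(2*z**2 - 3*z - 2) = f(z).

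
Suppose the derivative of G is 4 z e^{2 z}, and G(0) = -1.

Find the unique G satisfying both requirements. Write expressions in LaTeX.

Recognize the product-rule pattern: G'(z) = u'v + uv' with u = 2 z - 1, v = e^{2 z}, so integration by parts undoes it.
A general antiderivative is \left(2 z - 1\right) e^{2 z} + C.
The condition gives C = -1 - (-1) = 0.
So G(z) = \left(2 z - 1\right) e^{2 z}.
Check: d/dz[\left(2 z - 1\right) e^{2 z}] = 4 z e^{2 z} = G'(z).

G(z) = \left(2 z - 1\right) e^{2 z}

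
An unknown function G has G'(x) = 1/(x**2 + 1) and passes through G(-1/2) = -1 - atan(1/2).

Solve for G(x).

Recover the given G'(x) by differentiating a candidate G(x); any mismatch rules it out.
A general antiderivative is atan(x) + C.
The condition gives C = -1 - atan(1/2) - (-atan(1/2)) = -1.
So G(x) = atan(x) - 1.
Check: d/dx[atan(x) - 1] = 1/(x**2 + 1) = G'(x).

G(x) = atan(x) - 1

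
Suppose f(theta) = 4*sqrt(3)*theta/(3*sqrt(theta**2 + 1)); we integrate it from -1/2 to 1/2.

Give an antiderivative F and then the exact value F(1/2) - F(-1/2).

The substitution u = 3*theta**2 + 3 works: f is exactly (dF/du)*(du/dtheta) for that inner function.
F(theta) = 4*sqrt(3*theta**2 + 3)/3 is an antiderivative of f.
Check: d/dtheta[4*sqrt(3*theta**2 + 3)/3] = 4*sqrt(3)*theta/(3*sqrt(theta**2 + 1)) = f(theta).
F(1/2) = 2*sqrt(15)/3; F(-1/2) = 2*sqrt(15)/3.
Integral = F(1/2) - F(-1/2) = 0.

Antiderivative: F(theta) = 4*sqrt(3*theta**2 + 3)/3; value = 0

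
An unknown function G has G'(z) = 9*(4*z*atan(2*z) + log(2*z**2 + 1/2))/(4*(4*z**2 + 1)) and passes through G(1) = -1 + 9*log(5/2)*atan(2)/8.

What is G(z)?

G(z) = 9*log(2*z**2 + 1/2)*atan(2*z)/8 - 1

Recognize the product-rule pattern: G'(z) = u'v + uv' with u = 9*atan(2*z)/8, v = log(2*z**2 + 1/2), so integration by parts undoes it.
A general antiderivative is 9*log(2*z**2 + 1/2)*atan(2*z)/8 + C.
The condition gives C = -1 + 9*log(5/2)*atan(2)/8 - (9*log(5/2)*atan(2)/8) = -1.
So G(z) = 9*log(2*z**2 + 1/2)*atan(2*z)/8 - 1.
Check: d/dz[9*log(2*z**2 + 1/2)*atan(2*z)/8 - 1] = (36*z*atan(2*z) + 9*log(2*z**2 + 1/2))/(16*z**2 + 4), which equals G'(z).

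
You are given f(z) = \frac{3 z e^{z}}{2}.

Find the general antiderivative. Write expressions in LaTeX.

F(z) = \frac{3 \left(z - 1\right) e^{z}}{2} + C

f has the shape u'v + uv' for u = \frac{3 z}{2} - \frac{3}{2} and v = e^{z} — it is the derivative of the product u*v.
Check: d/dz[\frac{3 \left(z - 1\right) e^{z}}{2}] = \frac{3 z e^{z}}{2} = f(z).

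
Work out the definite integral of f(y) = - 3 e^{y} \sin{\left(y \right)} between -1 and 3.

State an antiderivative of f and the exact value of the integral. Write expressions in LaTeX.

Antiderivative: F(y) = - \frac{3 e^{y} \sin{\left(y \right)}}{2} + \frac{3 e^{y} \cos{\left(y \right)}}{2}; value = \frac{3 e^{3} \cos{\left(3 \right)}}{2} - \frac{3 e^{3} \sin{\left(3 \right)}}{2} - \frac{3 \sin{\left(1 \right)}}{2 e} - \frac{3 \cos{\left(1 \right)}}{2 e}

A first test for any F(y): its y-derivative must equal f(y) identically.
F(y) = - \frac{3 e^{y} \sin{\left(y \right)}}{2} + \frac{3 e^{y} \cos{\left(y \right)}}{2} is an antiderivative of f.
Check: d/dy[- \frac{3 e^{y} \sin{\left(y \right)}}{2} + \frac{3 e^{y} \cos{\left(y \right)}}{2}] = - 3 e^{y} \sin{\left(y \right)} = f(y).
F(3) = \frac{3 e^{3} \cos{\left(3 \right)}}{2} - \frac{3 e^{3} \sin{\left(3 \right)}}{2}; F(-1) = \frac{3 \cos{\left(1 \right)}}{2 e} + \frac{3 \sin{\left(1 \right)}}{2 e}.
Integral = F(3) - F(-1) = \frac{3 e^{3} \cos{\left(3 \right)}}{2} - \frac{3 e^{3} \sin{\left(3 \right)}}{2} - \frac{3 \sin{\left(1 \right)}}{2 e} - \frac{3 \cos{\left(1 \right)}}{2 e}.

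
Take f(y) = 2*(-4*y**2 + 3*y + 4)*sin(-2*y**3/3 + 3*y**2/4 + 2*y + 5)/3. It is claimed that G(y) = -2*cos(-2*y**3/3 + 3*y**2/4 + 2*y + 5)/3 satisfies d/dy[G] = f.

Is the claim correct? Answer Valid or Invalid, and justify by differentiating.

d/dy[G] = -4*y**2*sin(-2*y**3/3 + 3*y**2/4 + 2*y + 5)/3 + y*sin(-2*y**3/3 + 3*y**2/4 + 2*y + 5) + 4*sin(-2*y**3/3 + 3*y**2/4 + 2*y + 5)/3
d/dy[G] - f(y) = 4*y**2*sin(-2*y**3/3 + 3*y**2/4 + 2*y + 5)/3 - y*sin(-2*y**3/3 + 3*y**2/4 + 2*y + 5) - 4*sin(-2*y**3/3 + 3*y**2/4 + 2*y + 5)/3 != 0.

Invalid: d/dy[G] - f = 4*y**2*sin(-2*y**3/3 + 3*y**2/4 + 2*y + 5)/3 - y*sin(-2*y**3/3 + 3*y**2/4 + 2*y + 5) - 4*sin(-2*y**3/3 + 3*y**2/4 + 2*y + 5)/3, which is not 0.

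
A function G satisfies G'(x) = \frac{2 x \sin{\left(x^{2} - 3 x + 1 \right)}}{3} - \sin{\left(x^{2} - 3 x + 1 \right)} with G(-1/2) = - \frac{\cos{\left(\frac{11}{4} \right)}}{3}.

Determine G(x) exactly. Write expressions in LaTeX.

G(x) = - \frac{\cos{\left(x^{2} - 3 x + 1 \right)}}{3}

The substitution u = x^{2} - 3 x + 1 works: G'(x) is exactly (dG/du)*(du/dx) for that inner function.
A general antiderivative is - \frac{\cos{\left(x^{2} - 3 x + 1 \right)}}{3} + C.
The condition gives C = - \frac{\cos{\left(\frac{11}{4} \right)}}{3} - (- \frac{\cos{\left(\frac{11}{4} \right)}}{3}) = 0.
So G(x) = - \frac{\cos{\left(x^{2} - 3 x + 1 \right)}}{3}.
Check: d/dx[- \frac{\cos{\left(x^{2} - 3 x + 1 \right)}}{3}] = \frac{2 x \sin{\left(x^{2} - 3 x + 1 \right)}}{3} - \sin{\left(x^{2} - 3 x + 1 \right)} = G'(x).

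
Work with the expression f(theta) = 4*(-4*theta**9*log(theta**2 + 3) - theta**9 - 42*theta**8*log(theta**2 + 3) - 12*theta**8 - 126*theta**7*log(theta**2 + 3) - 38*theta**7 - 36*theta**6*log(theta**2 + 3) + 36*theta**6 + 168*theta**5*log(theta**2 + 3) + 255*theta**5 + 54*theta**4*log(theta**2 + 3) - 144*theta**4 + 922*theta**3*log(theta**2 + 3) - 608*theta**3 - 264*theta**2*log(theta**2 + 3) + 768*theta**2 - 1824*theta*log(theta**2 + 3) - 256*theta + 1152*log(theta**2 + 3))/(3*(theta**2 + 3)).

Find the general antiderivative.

F(theta) = -2*(theta - 1)**4*(theta + 4)**4*log(theta**2 + 3)/3 + C

f has the shape u'v + uv' for u = -2*(theta**2 + 3*theta - 4)**4/3 and v = log(theta**2 + 3) — it is the derivative of the product u*v.
Check: d/dtheta[-2*(theta - 1)**4*(theta + 4)**4*log(theta**2 + 3)/3] = (-16*theta**9*log(theta**2 + 3) - 4*theta**9 - 168*theta**8*log(theta**2 + 3) - 48*theta**8 - 504*theta**7*log(theta**2 + 3) - 152*theta**7 - 144*theta**6*log(theta**2 + 3) + 144*theta**6 + 672*theta**5*log(theta**2 + 3) + 1020*theta**5 + 216*theta**4*log(theta**2 + 3) - 576*theta**4 + 3688*theta**3*log(theta**2 + 3) - 2432*theta**3 - 1056*theta**2*log(theta**2 + 3) + 3072*theta**2 - 7296*theta*log(theta**2 + 3) - 1024*theta + 4608*log(theta**2 + 3))/(3*theta**2 + 9), which equals f(theta).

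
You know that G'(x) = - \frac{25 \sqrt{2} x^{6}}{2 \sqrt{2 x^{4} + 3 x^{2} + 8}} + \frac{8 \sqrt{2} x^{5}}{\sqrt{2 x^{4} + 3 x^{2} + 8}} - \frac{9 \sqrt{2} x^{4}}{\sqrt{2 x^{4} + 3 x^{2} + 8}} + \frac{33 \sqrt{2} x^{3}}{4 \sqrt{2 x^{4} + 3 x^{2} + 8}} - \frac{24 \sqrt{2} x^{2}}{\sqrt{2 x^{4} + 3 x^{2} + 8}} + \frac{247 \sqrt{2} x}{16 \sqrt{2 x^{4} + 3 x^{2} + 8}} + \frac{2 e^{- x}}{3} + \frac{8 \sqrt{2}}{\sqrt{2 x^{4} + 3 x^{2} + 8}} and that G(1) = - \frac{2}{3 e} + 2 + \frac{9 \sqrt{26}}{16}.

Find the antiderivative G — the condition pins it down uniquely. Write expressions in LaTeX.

G(x) = \frac{\sqrt{x^{4} + \frac{3 x^{2}}{2} + 4} \left(- 5 x^{3} + 4 x^{2} + 4 x - \frac{3}{4}\right)}{2} + 2 - \frac{2 e^{- x}}{3}

Integrate term by term and add the pieces.
A general antiderivative is \frac{\sqrt{x^{4} + \frac{3 x^{2}}{2} + 4} \left(- 5 x^{3} + 4 x^{2} + 4 x - \frac{3}{4}\right)}{2} - \frac{2 e^{- x}}{3} + C.
The condition gives C = - \frac{2}{3 e} + 2 + \frac{9 \sqrt{26}}{16} - (- \frac{2}{3 e} + \frac{9 \sqrt{26}}{16}) = 2.
So G(x) = \frac{\sqrt{x^{4} + \frac{3 x^{2}}{2} + 4} \left(- 5 x^{3} + 4 x^{2} + 4 x - \frac{3}{4}\right)}{2} + 2 - \frac{2 e^{- x}}{3}.
Check: d/dx[\frac{\sqrt{x^{4} + \frac{3 x^{2}}{2} + 4} \left(- 5 x^{3} + 4 x^{2} + 4 x - \frac{3}{4}\right)}{2} + 2 - \frac{2 e^{- x}}{3}] = \frac{\sqrt{2} \left(- 600 x^{6} e^{x} + 384 x^{5} e^{x} - 432 x^{4} e^{x} + 396 x^{3} e^{x} - 1152 x^{2} e^{x} + 741 x e^{x} + 16 \sqrt{2} \sqrt{2 x^{4} + 3 x^{2} + 8} + 384 e^{x}\right) e^{- x}}{48 \sqrt{2 x^{4} + 3 x^{2} + 8}}, which equals G'(x).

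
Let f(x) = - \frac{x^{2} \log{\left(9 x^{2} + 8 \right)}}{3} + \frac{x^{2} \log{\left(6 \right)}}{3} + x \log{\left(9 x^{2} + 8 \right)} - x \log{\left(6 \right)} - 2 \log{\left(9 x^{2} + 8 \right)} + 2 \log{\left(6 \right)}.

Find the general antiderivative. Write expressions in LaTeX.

F(x) = - \frac{54 x^{3} \log{\left(\frac{3 x^{2}}{2} + \frac{4}{3} \right)} - 36 x^{3} - 243 x^{2} \log{\left(\frac{3 x^{2}}{2} + \frac{4}{3} \right)} + 243 x^{2} + 972 x \log{\left(\frac{3 x^{2}}{2} + \frac{4}{3} \right)} - 1848 x - 216 \log{\left(x^{2} + \frac{8}{9} \right)} + 1232 \sqrt{2} \operatorname{atan}{\left(\frac{3 \sqrt{2} x}{4} \right)}}{486} + C

The integrand splits into summands that can be handled one at a time.
Check: d/dx[- \frac{54 x^{3} \log{\left(\frac{3 x^{2}}{2} + \frac{4}{3} \right)} - 36 x^{3} - 243 x^{2} \log{\left(\frac{3 x^{2}}{2} + \frac{4}{3} \right)} + 243 x^{2} + 972 x \log{\left(\frac{3 x^{2}}{2} + \frac{4}{3} \right)} - 1848 x - 216 \log{\left(x^{2} + \frac{8}{9} \right)} + 1232 \sqrt{2} \operatorname{atan}{\left(\frac{3 \sqrt{2} x}{4} \right)}}{486}] = - \frac{x^{2} \log{\left(9 x^{2} + 8 \right)}}{3} + \frac{x^{2} \log{\left(6 \right)}}{3} + x \log{\left(9 x^{2} + 8 \right)} - x \log{\left(6 \right)} - 2 \log{\left(9 x^{2} + 8 \right)} + 2 \log{\left(6 \right)} = f(x).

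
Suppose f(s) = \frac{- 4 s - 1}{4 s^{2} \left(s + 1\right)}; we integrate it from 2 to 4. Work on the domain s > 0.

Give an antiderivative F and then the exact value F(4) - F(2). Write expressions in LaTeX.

Antiderivative: F(s) = \frac{- 3 s \log{\left(s \right)} + 3 s \log{\left(s + 1 \right)} + 1}{4 s}; value = - \frac{3 \log{\left(4 \right)}}{4} - \frac{3 \log{\left(3 \right)}}{4} - \frac{1}{16} + \frac{3 \log{\left(2 \right)}}{4} + \frac{3 \log{\left(5 \right)}}{4}

Factor the denominator (4 s^{2} \left(s + 1\right)) and decompose: f = \frac{3}{4 \left(s + 1\right)} - \frac{3}{4 s} - \frac{1}{4 s^{2}}; each piece integrates to a log, atan, or power term.
F(s) = \frac{- 3 s \log{\left(s \right)} + 3 s \log{\left(s + 1 \right)} + 1}{4 s} is an antiderivative of f.
Check: d/ds[\frac{- 3 s \log{\left(s \right)} + 3 s \log{\left(s + 1 \right)} + 1}{4 s}] = \frac{- 4 s - 1}{4 s^{3} + 4 s^{2}}, which equals f(s).
F(4) = - \frac{3 \log{\left(4 \right)}}{4} + \frac{1}{16} + \frac{3 \log{\left(5 \right)}}{4}; F(2) = - \frac{3 \log{\left(2 \right)}}{4} + \frac{1}{8} + \frac{3 \log{\left(3 \right)}}{4}.
Integral = F(4) - F(2) = - \frac{3 \log{\left(4 \right)}}{4} - \frac{3 \log{\left(3 \right)}}{4} - \frac{1}{16} + \frac{3 \log{\left(2 \right)}}{4} + \frac{3 \log{\left(5 \right)}}{4}.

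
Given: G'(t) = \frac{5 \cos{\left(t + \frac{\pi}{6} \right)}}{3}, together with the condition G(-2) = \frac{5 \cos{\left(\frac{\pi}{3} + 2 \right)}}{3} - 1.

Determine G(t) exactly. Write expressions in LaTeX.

G(t) = \frac{5 \sin{\left(t + \frac{\pi}{6} \right)} - 3}{3}

A candidate passes only if d/dt[G] lands on the given G'(t) exactly.
A general antiderivative is \frac{5 \sin{\left(t + \frac{\pi}{6} \right)}}{3} + C.
The condition gives C = \frac{5 \cos{\left(\frac{\pi}{3} + 2 \right)}}{3} - 1 - (\frac{5 \cos{\left(\frac{\pi}{3} + 2 \right)}}{3}) = -1.
So G(t) = \frac{5 \sin{\left(t + \frac{\pi}{6} \right)} - 3}{3}.
Check: d/dt[\frac{5 \sin{\left(t + \frac{\pi}{6} \right)} - 3}{3}] = \frac{5 \cos{\left(t + \frac{\pi}{6} \right)}}{3} = G'(t).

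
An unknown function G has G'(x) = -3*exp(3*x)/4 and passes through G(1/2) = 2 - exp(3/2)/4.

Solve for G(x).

G(x) = 2 - exp(3*x)/4

Since d/dx undoes antidifferentiation here, G(x) must give back the stated G'(x).
A general antiderivative is -exp(3*x)/4 + C.
The condition gives C = 2 - exp(3/2)/4 - (-exp(3/2)/4) = 2.
So G(x) = 2 - exp(3*x)/4.
Check: d/dx[2 - exp(3*x)/4] = -3*exp(3*x)/4 = G'(x).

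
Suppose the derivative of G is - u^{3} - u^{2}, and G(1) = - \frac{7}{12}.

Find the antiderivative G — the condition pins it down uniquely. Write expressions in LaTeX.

The integrand splits into summands that can be handled one at a time.
A general antiderivative is - \frac{u^{4}}{4} - \frac{u^{3}}{3} + C.
The condition gives C = - \frac{7}{12} - (- \frac{7}{12}) = 0.
So G(u) = - \frac{u^{4}}{4} - \frac{u^{3}}{3}.
Check: d/du[- \frac{u^{4}}{4} - \frac{u^{3}}{3}] = - u^{3} - u^{2} = G'(u).

G(u) = - \frac{u^{4}}{4} - \frac{u^{3}}{3}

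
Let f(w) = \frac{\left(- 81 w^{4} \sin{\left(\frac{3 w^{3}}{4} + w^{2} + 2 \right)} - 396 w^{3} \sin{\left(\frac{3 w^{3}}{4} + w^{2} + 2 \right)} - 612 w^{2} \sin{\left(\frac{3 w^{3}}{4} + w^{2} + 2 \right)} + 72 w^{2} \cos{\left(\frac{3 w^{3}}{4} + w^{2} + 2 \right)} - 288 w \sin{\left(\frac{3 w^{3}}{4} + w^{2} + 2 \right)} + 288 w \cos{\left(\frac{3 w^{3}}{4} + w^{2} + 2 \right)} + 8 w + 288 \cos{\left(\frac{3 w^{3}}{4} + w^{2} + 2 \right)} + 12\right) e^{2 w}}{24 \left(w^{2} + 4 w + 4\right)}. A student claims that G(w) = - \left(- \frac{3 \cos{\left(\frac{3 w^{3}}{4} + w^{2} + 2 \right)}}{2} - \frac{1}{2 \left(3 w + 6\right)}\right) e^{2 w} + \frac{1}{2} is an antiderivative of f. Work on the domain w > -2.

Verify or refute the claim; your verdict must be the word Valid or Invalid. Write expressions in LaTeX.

Valid. The derivative of G reproduces f.

d/dw[G] = \frac{- 81 w^{4} e^{2 w} \sin{\left(\frac{3 w^{3}}{4} + w^{2} + 2 \right)} - 396 w^{3} e^{2 w} \sin{\left(\frac{3 w^{3}}{4} + w^{2} + 2 \right)} - 612 w^{2} e^{2 w} \sin{\left(\frac{3 w^{3}}{4} + w^{2} + 2 \right)} + 72 w^{2} e^{2 w} \cos{\left(\frac{3 w^{3}}{4} + w^{2} + 2 \right)} - 288 w e^{2 w} \sin{\left(\frac{3 w^{3}}{4} + w^{2} + 2 \right)} + 288 w e^{2 w} \cos{\left(\frac{3 w^{3}}{4} + w^{2} + 2 \right)} + 8 w e^{2 w} + 288 e^{2 w} \cos{\left(\frac{3 w^{3}}{4} + w^{2} + 2 \right)} + 12 e^{2 w}}{24 w^{2} + 96 w + 96}
This equals f(w) exactly, so the claim holds.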